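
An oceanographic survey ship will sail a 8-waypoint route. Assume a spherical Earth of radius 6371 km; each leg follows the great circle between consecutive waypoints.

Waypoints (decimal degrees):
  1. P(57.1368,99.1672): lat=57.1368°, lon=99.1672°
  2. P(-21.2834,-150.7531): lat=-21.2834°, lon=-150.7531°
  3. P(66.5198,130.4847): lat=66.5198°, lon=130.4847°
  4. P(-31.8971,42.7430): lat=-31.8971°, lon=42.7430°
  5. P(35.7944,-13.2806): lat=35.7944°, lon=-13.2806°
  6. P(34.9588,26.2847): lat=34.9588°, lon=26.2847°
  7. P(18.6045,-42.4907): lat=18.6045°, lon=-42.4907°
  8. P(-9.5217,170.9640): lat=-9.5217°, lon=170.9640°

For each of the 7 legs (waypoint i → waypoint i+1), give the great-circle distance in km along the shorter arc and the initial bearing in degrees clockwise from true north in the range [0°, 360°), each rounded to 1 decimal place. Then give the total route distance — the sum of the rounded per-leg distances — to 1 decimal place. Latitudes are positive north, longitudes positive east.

Leg 1: dist=13186.2 km, bearing=85.3°
Leg 2: dist=11687.0 km, bearing=336.1°
Leg 3: dist=13134.3 km, bearing=254.1°
Leg 4: dist=9524.2 km, bearing=317.6°
Leg 5: dist=3563.7 km, bearing=79.7°
Leg 6: dist=6933.5 km, bearing=274.2°
Leg 7: dist=16275.3 km, bearing=281.0°
Total: 74304.2 km

Leg 1: φ1=0.9972253, φ2=-0.3714654, Δφ=-1.3686907, Δλ=-4.3619321 rad; a=sin²(Δφ/2)+cosφ1·cosφ2·sin²(Δλ/2)=0.7392438488; c=2·atan2(√a, √(1-a))=2.069727974; dist=6371·c=13186.237 ≈ 13186.2 km; running total=13186.2 km
Leg 1 bearing: y=sinΔλ·cosφ2=0.87515807, x=cosφ1·sinφ2-sinφ1·cosφ2·cosΔλ=0.07174867; θ=atan2(y, x)=85.3132° ≈ 85.3°
Leg 2: φ1=-0.3714654, φ2=1.1609895, Δφ=1.5324549, Δλ=4.9085256 rad; a=sin²(Δφ/2)+cosφ1·cosφ2·sin²(Δλ/2)=0.6302872007; c=2·atan2(√a, √(1-a))=1.834413437; dist=6371·c=11687.048 ≈ 11687.0 km; running total=24873.2 km
Leg 2 bearing: y=sinΔλ·cosφ2=-0.39079291, x=cosφ1·sinφ2-sinφ1·cosφ2·cosΔλ=0.88282608; θ=atan2(y, x)=-23.8771° <0 so +360° → 336.1229° ≈ 336.1°
Leg 3: φ1=1.1609895, φ2=-0.5567094, Δφ=-1.7176989, Δλ=-1.5313816 rad; a=sin²(Δφ/2)+cosφ1·cosφ2·sin²(Δλ/2)=0.7356568803; c=2·atan2(√a, √(1-a))=2.061576095; dist=6371·c=13134.301 ≈ 13134.3 km; running total=38007.5 km
Leg 3 bearing: y=sinΔλ·cosφ2=-0.84833905, x=cosφ1·sinφ2-sinφ1·cosφ2·cosΔλ=-0.24121401; θ=atan2(y, x)=-105.8724° <0 so +360° → 254.1276° ≈ 254.1°
Leg 4: φ1=-0.5567094, φ2=0.6247301, Δφ=1.1814396, Δλ=-0.9777963 rad; a=sin²(Δφ/2)+cosφ1·cosφ2·sin²(Δλ/2)=0.4620996861; c=2·atan2(√a, √(1-a))=1.494922922; dist=6371·c=9524.154 ≈ 9524.2 km; running total=47531.7 km
Leg 4 bearing: y=sinΔλ·cosφ2=-0.67263654, x=cosφ1·sinφ2-sinφ1·cosφ2·cosΔλ=0.73608039; θ=atan2(y, x)=-42.4213° <0 so +360° → 317.5787° ≈ 317.6°
Leg 5: φ1=0.6247301, φ2=0.6101462, Δφ=-0.0145840, Δλ=0.6905448 rad; a=sin²(Δφ/2)+cosφ1·cosφ2·sin²(Δλ/2)=0.0762023774; c=2·atan2(√a, √(1-a))=0.559359343; dist=6371·c=3563.678 ≈ 3563.7 km; running total=51095.4 km
Leg 5 bearing: y=sinΔλ·cosφ2=0.52202739, x=cosφ1·sinφ2-sinφ1·cosφ2·cosΔλ=0.09523500; θ=atan2(y, x)=79.6611° ≈ 79.7°
Leg 6: φ1=0.6101462, φ2=0.3247098, Δφ=-0.2854364, Δλ=-1.2003572 rad; a=sin²(Δφ/2)+cosφ1·cosφ2·sin²(Δλ/2)=0.2679998968; c=2·atan2(√a, √(1-a))=1.088290695; dist=6371·c=6933.500 ≈ 6933.5 km; running total=58028.9 km
Leg 6 bearing: y=sinΔλ·cosφ2=-0.88345646, x=cosφ1·sinφ2-sinφ1·cosφ2·cosΔλ=0.06487294; θ=atan2(y, x)=-85.8003° <0 so +360° → 274.1997° ≈ 274.2°
Leg 7: φ1=0.3247098, φ2=-0.1661850, Δφ=-0.4908948, Δλ=3.7254873 rad; a=sin²(Δφ/2)+cosφ1·cosφ2·sin²(Δλ/2)=0.9163021134; c=2·atan2(√a, √(1-a))=2.554589415; dist=6371·c=16275.289 ≈ 16275.3 km; running total=74304.2 km
Leg 7 bearing: y=sinΔλ·cosφ2=-0.54368258, x=cosφ1·sinφ2-sinφ1·cosφ2·cosΔλ=0.10573296; θ=atan2(y, x)=-78.9947° <0 so +360° → 281.0053° ≈ 281.0°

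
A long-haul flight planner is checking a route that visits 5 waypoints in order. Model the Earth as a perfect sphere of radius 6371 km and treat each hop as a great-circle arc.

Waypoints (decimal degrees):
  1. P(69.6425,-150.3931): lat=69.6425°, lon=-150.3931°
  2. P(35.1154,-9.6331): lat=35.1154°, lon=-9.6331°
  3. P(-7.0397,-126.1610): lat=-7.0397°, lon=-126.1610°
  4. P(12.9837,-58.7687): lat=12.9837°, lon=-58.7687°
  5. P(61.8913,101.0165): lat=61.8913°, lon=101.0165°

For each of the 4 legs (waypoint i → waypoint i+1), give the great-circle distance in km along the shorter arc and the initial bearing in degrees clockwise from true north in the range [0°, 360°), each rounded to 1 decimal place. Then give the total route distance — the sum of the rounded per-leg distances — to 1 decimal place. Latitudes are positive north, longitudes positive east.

Leg 1: φ1=1.2154909, φ2=0.6128793, Δφ=-0.6026116, Δλ=2.4567255 rad; a=sin²(Δφ/2)+cosφ1·cosφ2·sin²(Δλ/2)=0.3405484897; c=2·atan2(√a, √(1-a))=1.246224476; dist=6371·c=7939.696 ≈ 7939.7 km; running total=7939.7 km
Leg 1 bearing: y=sinΔλ·cosφ2=0.51743932, x=cosφ1·sinφ2-sinφ1·cosφ2·cosΔλ=0.79407646; θ=atan2(y, x)=33.0892° ≈ 33.1°
Leg 2: φ1=0.6128793, φ2=-0.1228659, Δφ=-0.7357453, Δλ=-2.0337955 rad; a=sin²(Δφ/2)+cosφ1·cosφ2·sin²(Δλ/2)=0.7165439022; c=2·atan2(√a, √(1-a))=2.018712044; dist=6371·c=12861.214 ≈ 12861.2 km; running total=20800.9 km
Leg 2 bearing: y=sinΔλ·cosφ2=-0.88797213, x=cosφ1·sinφ2-sinφ1·cosφ2·cosΔλ=0.15472701; θ=atan2(y, x)=-80.1156° <0 so +360° → 279.8844° ≈ 279.9°
Leg 3: φ1=-0.1228659, φ2=0.2266083, Δφ=0.3494743, Δλ=1.1762175 rad; a=sin²(Δφ/2)+cosφ1·cosφ2·sin²(Δλ/2)=0.3278839494; c=2·atan2(√a, √(1-a))=1.219375549; dist=6371·c=7768.642 ≈ 7768.6 km; running total=28569.5 km
Leg 3 bearing: y=sinΔλ·cosφ2=0.89955711, x=cosφ1·sinφ2-sinφ1·cosφ2·cosΔλ=0.26888894; θ=atan2(y, x)=73.3579° ≈ 73.4°
Leg 4: φ1=0.2266083, φ2=1.0802070, Δφ=0.8535986, Δλ=2.7887778 rad; a=sin²(Δφ/2)+cosφ1·cosφ2·sin²(Δλ/2)=0.6163234513; c=2·atan2(√a, √(1-a))=1.805594707; dist=6371·c=11503.444 ≈ 11503.4 km; running total=40072.9 km
Leg 4 bearing: y=sinΔλ·cosφ2=0.16280001, x=cosφ1·sinφ2-sinφ1·cosφ2·cosΔλ=0.95883866; θ=atan2(y, x)=9.6363° ≈ 9.6°

Leg 1: dist=7939.7 km, bearing=33.1°
Leg 2: dist=12861.2 km, bearing=279.9°
Leg 3: dist=7768.6 km, bearing=73.4°
Leg 4: dist=11503.4 km, bearing=9.6°
Total: 40072.9 km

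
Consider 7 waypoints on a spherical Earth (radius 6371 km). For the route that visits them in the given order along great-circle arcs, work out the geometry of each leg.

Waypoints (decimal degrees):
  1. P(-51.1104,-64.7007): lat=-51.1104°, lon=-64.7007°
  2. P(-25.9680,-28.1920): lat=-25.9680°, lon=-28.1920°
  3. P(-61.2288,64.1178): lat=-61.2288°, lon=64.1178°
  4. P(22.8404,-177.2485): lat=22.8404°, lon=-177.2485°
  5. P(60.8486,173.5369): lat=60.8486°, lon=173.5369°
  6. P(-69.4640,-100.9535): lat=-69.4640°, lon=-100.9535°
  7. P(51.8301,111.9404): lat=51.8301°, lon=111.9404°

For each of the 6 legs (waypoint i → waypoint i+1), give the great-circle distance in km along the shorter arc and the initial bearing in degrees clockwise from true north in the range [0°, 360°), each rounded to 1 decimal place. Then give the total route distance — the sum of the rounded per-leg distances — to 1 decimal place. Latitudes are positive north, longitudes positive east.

Leg 1: φ1=-0.8920448, φ2=-0.4532271, Δφ=0.4388177, Δλ=0.6371970 rad; a=sin²(Δφ/2)+cosφ1·cosφ2·sin²(Δλ/2)=0.1027533099; c=2·atan2(√a, √(1-a))=0.652623457; dist=6371·c=4157.864 ≈ 4157.9 km; running total=4157.9 km
Leg 1 bearing: y=sinΔλ·cosφ2=0.53487846, x=cosφ1·sinφ2-sinφ1·cosφ2·cosΔλ=0.28755052; θ=atan2(y, x)=61.7375° ≈ 61.7°
Leg 2: φ1=-0.4532271, φ2=-1.0686442, Δφ=-0.6154171, Δλ=1.6111099 rad; a=sin²(Δφ/2)+cosφ1·cosφ2·sin²(Δλ/2)=0.3168130749; c=2·atan2(√a, √(1-a))=1.195687436; dist=6371·c=7617.725 ≈ 7617.7 km; running total=11775.6 km
Leg 2 bearing: y=sinΔλ·cosφ2=0.48092207, x=cosφ1·sinφ2-sinφ1·cosφ2·cosΔλ=-0.79654514; θ=atan2(y, x)=148.8781° ≈ 148.9°
Leg 3: φ1=-1.0686442, φ2=0.3986402, Δφ=1.4672843, Δλ=-4.2126366 rad; a=sin²(Δφ/2)+cosφ1·cosφ2·sin²(Δλ/2)=0.7764049482; c=2·atan2(√a, √(1-a))=2.156528789; dist=6371·c=13739.245 ≈ 13739.2 km; running total=25514.8 km
Leg 3 bearing: y=sinΔλ·cosφ2=0.80888043, x=cosφ1·sinφ2-sinφ1·cosφ2·cosΔλ=-0.20028396; θ=atan2(y, x)=103.9071° ≈ 103.9°
Leg 4: φ1=0.3986402, φ2=1.0620084, Δφ=0.6633682, Δλ=6.1223602 rad; a=sin²(Δφ/2)+cosφ1·cosφ2·sin²(Δλ/2)=0.1089352539; c=2·atan2(√a, √(1-a))=0.672720312; dist=6371·c=4285.901 ≈ 4285.9 km; running total=29800.7 km
Leg 4 bearing: y=sinΔλ·cosφ2=-0.07800370, x=cosφ1·sinφ2-sinφ1·cosφ2·cosΔλ=0.61821427; θ=atan2(y, x)=-7.1913° <0 so +360° → 352.8087° ≈ 352.8°
Leg 5: φ1=1.0620084, φ2=-1.2123755, Δφ=-2.2743839, Δλ=-4.7907612 rad; a=sin²(Δφ/2)+cosφ1·cosφ2·sin²(Δλ/2)=0.9022291616; c=2·atan2(√a, √(1-a))=2.505559331; dist=6371·c=15962.918 ≈ 15962.9 km; running total=45763.6 km
Leg 5 bearing: y=sinΔλ·cosφ2=0.34971906, x=cosφ1·sinφ2-sinφ1·cosφ2·cosΔλ=-0.48014934; θ=atan2(y, x)=143.9321° ≈ 143.9°
Leg 6: φ1=-1.2123755, φ2=0.9046059, Δφ=2.1169814, Δλ=3.7156995 rad; a=sin²(Δφ/2)+cosφ1·cosφ2·sin²(Δλ/2)=0.9591276434; c=2·atan2(√a, √(1-a))=2.734448092; dist=6371·c=17421.169 ≈ 17421.2 km; running total=63184.8 km
Leg 6 bearing: y=sinΔλ·cosφ2=-0.33562410, x=cosφ1·sinφ2-sinφ1·cosφ2·cosΔλ=-0.21015159; θ=atan2(y, x)=-122.0528° <0 so +360° → 237.9472° ≈ 237.9°

Leg 1: dist=4157.9 km, bearing=61.7°
Leg 2: dist=7617.7 km, bearing=148.9°
Leg 3: dist=13739.2 km, bearing=103.9°
Leg 4: dist=4285.9 km, bearing=352.8°
Leg 5: dist=15962.9 km, bearing=143.9°
Leg 6: dist=17421.2 km, bearing=237.9°
Total: 63184.8 km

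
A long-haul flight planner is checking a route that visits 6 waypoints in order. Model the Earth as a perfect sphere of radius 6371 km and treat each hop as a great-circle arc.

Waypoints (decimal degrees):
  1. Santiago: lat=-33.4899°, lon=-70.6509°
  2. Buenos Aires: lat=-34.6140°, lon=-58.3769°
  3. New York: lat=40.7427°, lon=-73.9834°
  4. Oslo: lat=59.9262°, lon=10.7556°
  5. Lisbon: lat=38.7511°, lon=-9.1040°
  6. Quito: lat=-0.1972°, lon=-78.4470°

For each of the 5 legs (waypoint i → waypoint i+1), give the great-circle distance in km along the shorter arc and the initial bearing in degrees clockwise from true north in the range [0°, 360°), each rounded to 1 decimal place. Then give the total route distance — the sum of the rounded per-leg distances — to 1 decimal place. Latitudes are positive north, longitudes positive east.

Leg 1: φ1=-0.5845090, φ2=-0.6041283, Δφ=-0.0196192, Δλ=0.2142217 rad; a=sin²(Δφ/2)+cosφ1·cosφ2·sin²(Δλ/2)=0.0079406542; c=2·atan2(√a, √(1-a))=0.178457409; dist=6371·c=1136.952 ≈ 1137.0 km; running total=1137.0 km
Leg 1 bearing: y=sinΔλ·cosφ2=0.17495859, x=cosφ1·sinφ2-sinφ1·cosφ2·cosΔλ=-0.02999824; θ=atan2(y, x)=99.7293° ≈ 99.7°
Leg 2: φ1=-0.6041283, φ2=0.7110943, Δφ=1.3152225, Δλ=-0.2723848 rad; a=sin²(Δφ/2)+cosφ1·cosφ2·sin²(Δλ/2)=0.3850940626; c=2·atan2(√a, √(1-a))=1.338911947; dist=6371·c=8530.208 ≈ 8530.2 km; running total=9667.2 km
Leg 2 bearing: y=sinΔλ·cosφ2=-0.20382939, x=cosφ1·sinφ2-sinφ1·cosφ2·cosΔλ=0.95165124; θ=atan2(y, x)=-12.0892° <0 so +360° → 347.9108° ≈ 347.9°
Leg 3: φ1=0.7110943, φ2=1.0459095, Δφ=0.3348152, Δλ=1.4789746 rad; a=sin²(Δφ/2)+cosφ1·cosφ2·sin²(Δλ/2)=0.2001924814; c=2·atan2(√a, √(1-a))=0.927776335; dist=6371·c=5910.863 ≈ 5910.9 km; running total=15578.1 km
Leg 3 bearing: y=sinΔλ·cosφ2=0.49900405, x=cosφ1·sinφ2-sinφ1·cosφ2·cosΔλ=0.62566506; θ=atan2(y, x)=38.5744° ≈ 38.6°
Leg 4: φ1=1.0459095, φ2=0.6763343, Δφ=-0.3695752, Δλ=-0.3466154 rad; a=sin²(Δφ/2)+cosφ1·cosφ2·sin²(Δλ/2)=0.0453805871; c=2·atan2(√a, √(1-a))=0.429344470; dist=6371·c=2735.354 ≈ 2735.4 km; running total=18313.5 km
Leg 4 bearing: y=sinΔλ·cosφ2=-0.26493551, x=cosφ1·sinφ2-sinφ1·cosφ2·cosΔλ=-0.32108244; θ=atan2(y, x)=-140.4729° <0 so +360° → 219.5271° ≈ 219.5°
Leg 5: φ1=0.6763343, φ2=-0.0034418, Δφ=-0.6797761, Δλ=-1.2102637 rad; a=sin²(Δφ/2)+cosφ1·cosφ2·sin²(Δλ/2)=0.3635191284; c=2·atan2(√a, √(1-a))=1.294325979; dist=6371·c=8246.151 ≈ 8246.2 km; running total=26559.7 km
Leg 5 bearing: y=sinΔλ·cosφ2=-0.93570351, x=cosφ1·sinφ2-sinφ1·cosφ2·cosΔλ=-0.22349684; θ=atan2(y, x)=-103.4337° <0 so +360° → 256.5663° ≈ 256.6°

Leg 1: dist=1137.0 km, bearing=99.7°
Leg 2: dist=8530.2 km, bearing=347.9°
Leg 3: dist=5910.9 km, bearing=38.6°
Leg 4: dist=2735.4 km, bearing=219.5°
Leg 5: dist=8246.2 km, bearing=256.6°
Total: 26559.7 km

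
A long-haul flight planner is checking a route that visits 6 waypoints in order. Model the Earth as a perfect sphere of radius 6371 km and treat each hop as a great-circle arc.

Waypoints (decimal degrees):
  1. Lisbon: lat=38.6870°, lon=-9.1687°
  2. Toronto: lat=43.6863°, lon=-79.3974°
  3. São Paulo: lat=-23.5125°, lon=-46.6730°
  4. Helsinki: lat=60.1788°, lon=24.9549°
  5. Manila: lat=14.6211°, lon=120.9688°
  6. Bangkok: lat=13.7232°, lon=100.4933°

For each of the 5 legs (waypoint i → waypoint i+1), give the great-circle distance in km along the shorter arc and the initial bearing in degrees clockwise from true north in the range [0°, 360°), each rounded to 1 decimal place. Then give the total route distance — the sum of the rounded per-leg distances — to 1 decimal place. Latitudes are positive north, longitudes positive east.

Leg 1: dist=5725.2 km, bearing=299.6°
Leg 2: dist=8184.3 km, bearing=148.9°
Leg 3: dist=11306.0 km, bearing=28.8°
Leg 4: dist=8928.3 km, bearing=77.5°
Leg 5: dist=2209.0 km, bearing=270.0°
Total: 36352.8 km

Leg 1: φ1=0.6752155, φ2=0.7624698, Δφ=0.0872542, Δλ=-1.2257220 rad; a=sin²(Δφ/2)+cosφ1·cosφ2·sin²(Δλ/2)=0.1886621566; c=2·atan2(√a, √(1-a))=0.898638761; dist=6371·c=5725.228 ≈ 5725.2 km; running total=5725.2 km
Leg 1 bearing: y=sinΔλ·cosφ2=-0.68050391, x=cosφ1·sinφ2-sinφ1·cosφ2·cosΔλ=0.38625046; θ=atan2(y, x)=-60.4210° <0 so +360° → 299.5790° ≈ 299.6°
Leg 2: φ1=0.7624698, φ2=-0.4103705, Δφ=-1.1728403, Δλ=0.5711485 rad; a=sin²(Δφ/2)+cosφ1·cosφ2·sin²(Δλ/2)=0.3588553905; c=2·atan2(√a, √(1-a))=1.284616782; dist=6371·c=8184.294 ≈ 8184.3 km; running total=13909.5 km
Leg 2 bearing: y=sinΔλ·cosφ2=0.49571439, x=cosφ1·sinφ2-sinφ1·cosφ2·cosΔλ=-0.82132822; θ=atan2(y, x)=148.8868° ≈ 148.9°
Leg 3: φ1=-0.4103705, φ2=1.0503182, Δφ=1.4606887, Δλ=1.2501427 rad; a=sin²(Δφ/2)+cosφ1·cosφ2·sin²(Δλ/2)=0.6011968551; c=2·atan2(√a, √(1-a))=1.774597930; dist=6371·c=11305.963 ≈ 11306.0 km; running total=25215.5 km
Leg 3 bearing: y=sinΔλ·cosφ2=0.47194768, x=cosφ1·sinφ2-sinφ1·cosφ2·cosΔλ=0.85808051; θ=atan2(y, x)=28.8110° ≈ 28.8°
Leg 4: φ1=1.0503182, φ2=0.2551863, Δφ=-0.7951319, Δλ=1.6757587 rad; a=sin²(Δφ/2)+cosφ1·cosφ2·sin²(Δλ/2)=0.4157071718; c=2·atan2(√a, √(1-a))=1.401401715; dist=6371·c=8928.330 ≈ 8928.3 km; running total=34143.8 km
Leg 4 bearing: y=sinΔλ·cosφ2=0.96229101, x=cosφ1·sinφ2-sinφ1·cosφ2·cosΔλ=0.21348277; θ=atan2(y, x)=77.4916° ≈ 77.5°
Leg 5: φ1=0.2551863, φ2=0.2395150, Δφ=-0.0156713, Δλ=-0.3573649 rad; a=sin²(Δφ/2)+cosφ1·cosφ2·sin²(Δλ/2)=0.0297549311; c=2·atan2(√a, √(1-a))=0.346726547; dist=6371·c=2208.995 ≈ 2209.0 km; running total=36352.8 km
Leg 5 bearing: y=sinΔλ·cosφ2=-0.33982094, x=cosφ1·sinφ2-sinφ1·cosφ2·cosΔλ=-0.00017814; θ=atan2(y, x)=-90.0300° <0 so +360° → 269.9700° ≈ 270.0°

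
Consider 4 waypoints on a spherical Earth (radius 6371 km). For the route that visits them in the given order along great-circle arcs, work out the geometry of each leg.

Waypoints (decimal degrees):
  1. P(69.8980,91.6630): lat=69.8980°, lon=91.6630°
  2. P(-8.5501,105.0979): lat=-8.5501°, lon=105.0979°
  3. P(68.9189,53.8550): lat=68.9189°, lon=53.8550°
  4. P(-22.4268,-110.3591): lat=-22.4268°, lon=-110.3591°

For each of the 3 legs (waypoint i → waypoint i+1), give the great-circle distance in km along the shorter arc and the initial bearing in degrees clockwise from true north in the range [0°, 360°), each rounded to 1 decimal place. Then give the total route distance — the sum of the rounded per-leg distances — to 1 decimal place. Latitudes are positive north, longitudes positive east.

Leg 1: dist=8783.5 km, bearing=166.5°
Leg 2: dist=9472.1 km, bearing=343.7°
Leg 3: dist=14736.1 km, bearing=340.0°
Total: 32991.7 km

Leg 1: φ1=1.2199502, φ2=-0.1492274, Δφ=-1.3691776, Δλ=0.2344832 rad; a=sin²(Δφ/2)+cosφ1·cosφ2·sin²(Δλ/2)=0.4045226411; c=2·atan2(√a, √(1-a))=1.378661657; dist=6371·c=8783.453 ≈ 8783.5 km; running total=8783.5 km
Leg 1 bearing: y=sinΔλ·cosφ2=0.22975822, x=cosφ1·sinφ2-sinφ1·cosφ2·cosΔλ=-0.95433089; θ=atan2(y, x)=166.4635° ≈ 166.5°
Leg 2: φ1=-0.1492274, φ2=1.2028617, Δφ=1.3520891, Δλ=-0.8943573 rad; a=sin²(Δφ/2)+cosφ1·cosφ2·sin²(Δλ/2)=0.4580268370; c=2·atan2(√a, √(1-a))=1.486751092; dist=6371·c=9472.091 ≈ 9472.1 km; running total=18255.6 km
Leg 2 bearing: y=sinΔλ·cosφ2=-0.28048800, x=cosφ1·sinφ2-sinφ1·cosφ2·cosΔλ=0.95617964; θ=atan2(y, x)=-16.3486° <0 so +360° → 343.6514° ≈ 343.7°
Leg 3: φ1=1.2028617, φ2=-0.3914215, Δφ=-1.5942832, Δλ=-2.8660767 rad; a=sin²(Δφ/2)+cosφ1·cosφ2·sin²(Δλ/2)=0.8379574528; c=2·atan2(√a, √(1-a))=2.313001749; dist=6371·c=14736.134 ≈ 14736.1 km; running total=32991.7 km
Leg 3 bearing: y=sinΔλ·cosφ2=-0.25146817, x=cosφ1·sinφ2-sinφ1·cosφ2·cosΔλ=0.69275017; θ=atan2(y, x)=-19.9509° <0 so +360° → 340.0491° ≈ 340.0°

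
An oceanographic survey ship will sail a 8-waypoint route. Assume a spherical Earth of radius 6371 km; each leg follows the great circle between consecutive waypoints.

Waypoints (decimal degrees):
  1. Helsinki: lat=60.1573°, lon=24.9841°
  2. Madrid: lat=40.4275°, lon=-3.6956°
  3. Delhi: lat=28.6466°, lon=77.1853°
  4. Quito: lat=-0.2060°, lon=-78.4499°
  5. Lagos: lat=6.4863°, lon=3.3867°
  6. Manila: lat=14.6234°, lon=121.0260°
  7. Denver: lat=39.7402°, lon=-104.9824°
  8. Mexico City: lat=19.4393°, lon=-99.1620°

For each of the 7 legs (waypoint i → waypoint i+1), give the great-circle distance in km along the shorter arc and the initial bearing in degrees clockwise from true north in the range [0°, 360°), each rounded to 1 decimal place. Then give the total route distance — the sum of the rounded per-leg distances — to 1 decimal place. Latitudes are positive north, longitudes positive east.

Leg 1: φ1=1.0499430, φ2=0.7055930, Δφ=-0.3443500, Δλ=-0.5005552 rad; a=sin²(Δφ/2)+cosφ1·cosφ2·sin²(Δλ/2)=0.0525888943; c=2·atan2(√a, √(1-a))=0.462763535; dist=6371·c=2948.266 ≈ 2948.3 km; running total=2948.3 km
Leg 1 bearing: y=sinΔλ·cosφ2=-0.36532257, x=cosφ1·sinφ2-sinφ1·cosφ2·cosΔλ=-0.25657870; θ=atan2(y, x)=-125.0817° <0 so +360° → 234.9183° ≈ 234.9°
Leg 2: φ1=0.7055930, φ2=0.4999775, Δφ=-0.2056155, Δλ=1.4116380 rad; a=sin²(Δφ/2)+cosφ1·cosφ2·sin²(Δλ/2)=0.2916176629; c=2·atan2(√a, √(1-a))=1.140913081; dist=6371·c=7268.757 ≈ 7268.8 km; running total=10217.1 km
Leg 2 bearing: y=sinΔλ·cosφ2=0.86650148, x=cosφ1·sinφ2-sinφ1·cosφ2·cosΔλ=0.27474060; θ=atan2(y, x)=72.4078° ≈ 72.4°
Leg 3: φ1=0.4999775, φ2=-0.0035954, Δφ=-0.5035729, Δλ=-2.7163467 rad; a=sin²(Δφ/2)+cosφ1·cosφ2·sin²(Δλ/2)=0.9005754894; c=2·atan2(√a, √(1-a))=2.500012304; dist=6371·c=15927.578 ≈ 15927.6 km; running total=26144.7 km
Leg 3 bearing: y=sinΔλ·cosφ2=-0.41254220, x=cosφ1·sinφ2-sinφ1·cosφ2·cosΔλ=0.43355051; θ=atan2(y, x)=-43.5777° <0 so +360° → 316.4223° ≈ 316.4°
Leg 4: φ1=-0.0035954, φ2=0.1132073, Δφ=0.1168027, Δλ=1.4283181 rad; a=sin²(Δφ/2)+cosφ1·cosφ2·sin²(Δλ/2)=0.4296596778; c=2·atan2(√a, √(1-a))=1.429647464; dist=6371·c=9108.284 ≈ 9108.3 km; running total=35253.0 km
Leg 4 bearing: y=sinΔλ·cosφ2=0.98353090, x=cosφ1·sinφ2-sinφ1·cosφ2·cosΔλ=0.11347217; θ=atan2(y, x)=83.4188° ≈ 83.4°
Leg 5: φ1=0.1132073, φ2=0.2552265, Δφ=0.1420192, Δλ=2.0531931 rad; a=sin²(Δφ/2)+cosφ1·cosφ2·sin²(Δλ/2)=0.7087415151; c=2·atan2(√a, √(1-a))=2.001469974; dist=6371·c=12751.365 ≈ 12751.4 km; running total=48004.4 km
Leg 5 bearing: y=sinΔλ·cosφ2=0.85718834, x=cosφ1·sinφ2-sinφ1·cosφ2·cosΔλ=0.30155609; θ=atan2(y, x)=70.6183° ≈ 70.6°
Leg 6: φ1=0.2552265, φ2=0.6935973, Δφ=0.4383709, Δλ=-3.9445907 rad; a=sin²(Δφ/2)+cosφ1·cosφ2·sin²(Δλ/2)=0.6776869887; c=2·atan2(√a, √(1-a))=1.934110458; dist=6371·c=12322.218 ≈ 12322.2 km; running total=60326.6 km
Leg 6 bearing: y=sinΔλ·cosφ2=0.55321550, x=cosφ1·sinφ2-sinφ1·cosφ2·cosΔλ=0.75343344; θ=atan2(y, x)=36.2883° ≈ 36.3°
Leg 7: φ1=0.6935973, φ2=0.3392798, Δφ=-0.3543175, Δλ=0.1015851 rad; a=sin²(Δφ/2)+cosφ1·cosφ2·sin²(Δλ/2)=0.0329273677; c=2·atan2(√a, √(1-a))=0.364939753; dist=6371·c=2325.031 ≈ 2325.0 km; running total=62651.6 km
Leg 7 bearing: y=sinΔλ·cosφ2=0.09562957, x=cosφ1·sinφ2-sinφ1·cosφ2·cosΔλ=-0.34384242; θ=atan2(y, x)=164.4577° ≈ 164.5°

Leg 1: dist=2948.3 km, bearing=234.9°
Leg 2: dist=7268.8 km, bearing=72.4°
Leg 3: dist=15927.6 km, bearing=316.4°
Leg 4: dist=9108.3 km, bearing=83.4°
Leg 5: dist=12751.4 km, bearing=70.6°
Leg 6: dist=12322.2 km, bearing=36.3°
Leg 7: dist=2325.0 km, bearing=164.5°
Total: 62651.6 km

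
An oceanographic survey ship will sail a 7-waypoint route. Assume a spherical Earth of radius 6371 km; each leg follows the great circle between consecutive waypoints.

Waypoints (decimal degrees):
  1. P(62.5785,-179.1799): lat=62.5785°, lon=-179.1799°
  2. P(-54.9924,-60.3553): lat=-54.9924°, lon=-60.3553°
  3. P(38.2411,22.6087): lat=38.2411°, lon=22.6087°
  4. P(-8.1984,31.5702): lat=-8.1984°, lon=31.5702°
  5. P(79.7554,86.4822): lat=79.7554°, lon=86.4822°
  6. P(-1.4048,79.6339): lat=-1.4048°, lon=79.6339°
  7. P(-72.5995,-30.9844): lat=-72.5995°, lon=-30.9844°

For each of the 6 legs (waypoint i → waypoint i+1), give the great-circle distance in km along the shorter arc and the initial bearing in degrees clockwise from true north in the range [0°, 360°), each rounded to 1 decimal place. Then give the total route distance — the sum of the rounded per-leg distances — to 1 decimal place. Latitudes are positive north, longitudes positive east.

Leg 1: φ1=1.0922009, φ2=-0.9597984, Δφ=-2.0519993, Δλ=2.0738805 rad; a=sin²(Δφ/2)+cosφ1·cosφ2·sin²(Δλ/2)=0.9272129323; c=2·atan2(√a, √(1-a))=2.595241147; dist=6371·c=16534.281 ≈ 16534.3 km; running total=16534.3 km
Leg 1 bearing: y=sinΔλ·cosφ2=0.50260537, x=cosφ1·sinφ2-sinφ1·cosφ2·cosΔλ=-0.13169771; θ=atan2(y, x)=104.6831° ≈ 104.7°
Leg 2: φ1=-0.9597984, φ2=0.6674331, Δφ=1.6272315, Δλ=1.4479950 rad; a=sin²(Δφ/2)+cosφ1·cosφ2·sin²(Δλ/2)=0.7258960987; c=2·atan2(√a, √(1-a))=2.039569559; dist=6371·c=12994.098 ≈ 12994.1 km; running total=29528.4 km
Leg 2 bearing: y=sinΔλ·cosφ2=0.77949844, x=cosφ1·sinφ2-sinφ1·cosφ2·cosΔλ=0.43389629; θ=atan2(y, x)=60.8981° ≈ 60.9°
Leg 3: φ1=0.6674331, φ2=-0.1430891, Δφ=-0.8105222, Δλ=0.1564077 rad; a=sin²(Δφ/2)+cosφ1·cosφ2·sin²(Δλ/2)=0.1601846204; c=2·atan2(√a, √(1-a))=0.823537168; dist=6371·c=5246.755 ≈ 5246.8 km; running total=34775.2 km
Leg 3 bearing: y=sinΔλ·cosφ2=0.15417881, x=cosφ1·sinφ2-sinφ1·cosφ2·cosΔλ=-0.71716869; θ=atan2(y, x)=167.8671° ≈ 167.9°
Leg 4: φ1=-0.1430891, φ2=1.3919943, Δφ=1.5350834, Δλ=0.9583952 rad; a=sin²(Δφ/2)+cosφ1·cosφ2·sin²(Δλ/2)=0.5195690085; c=2·atan2(√a, √(1-a))=1.609944342; dist=6371·c=10256.955 ≈ 10257.0 km; running total=45032.2 km
Leg 4 bearing: y=sinΔλ·cosφ2=0.14553000, x=cosφ1·sinφ2-sinφ1·cosφ2·cosΔλ=0.98857940; θ=atan2(y, x)=8.3744° ≈ 8.4°
Leg 5: φ1=1.3919943, φ2=-0.0245184, Δφ=-1.4165127, Δλ=-0.1195254 rad; a=sin²(Δφ/2)+cosφ1·cosφ2·sin²(Δλ/2)=0.4237981300; c=2·atan2(√a, √(1-a))=1.417796356; dist=6371·c=9032.781 ≈ 9032.8 km; running total=54065.0 km
Leg 5 bearing: y=sinΔλ·cosφ2=-0.11920515, x=cosφ1·sinφ2-sinφ1·cosφ2·cosΔλ=-0.98110307; θ=atan2(y, x)=-173.0725° <0 so +360° → 186.9275° ≈ 186.9°
Leg 6: φ1=-0.0245184, φ2=-1.2671003, Δφ=-1.2425819, Δλ=-1.9306535 rad; a=sin²(Δφ/2)+cosφ1·cosφ2·sin²(Δλ/2)=0.5409408311; c=2·atan2(√a, √(1-a))=1.652769763; dist=6371·c=10529.796 ≈ 10529.8 km; running total=64594.8 km
Leg 6 bearing: y=sinΔλ·cosφ2=-0.27989416, x=cosφ1·sinφ2-sinφ1·cosφ2·cosΔλ=-0.95653262; θ=atan2(y, x)=-163.6898° <0 so +360° → 196.3102° ≈ 196.3°

Leg 1: dist=16534.3 km, bearing=104.7°
Leg 2: dist=12994.1 km, bearing=60.9°
Leg 3: dist=5246.8 km, bearing=167.9°
Leg 4: dist=10257.0 km, bearing=8.4°
Leg 5: dist=9032.8 km, bearing=186.9°
Leg 6: dist=10529.8 km, bearing=196.3°
Total: 64594.8 km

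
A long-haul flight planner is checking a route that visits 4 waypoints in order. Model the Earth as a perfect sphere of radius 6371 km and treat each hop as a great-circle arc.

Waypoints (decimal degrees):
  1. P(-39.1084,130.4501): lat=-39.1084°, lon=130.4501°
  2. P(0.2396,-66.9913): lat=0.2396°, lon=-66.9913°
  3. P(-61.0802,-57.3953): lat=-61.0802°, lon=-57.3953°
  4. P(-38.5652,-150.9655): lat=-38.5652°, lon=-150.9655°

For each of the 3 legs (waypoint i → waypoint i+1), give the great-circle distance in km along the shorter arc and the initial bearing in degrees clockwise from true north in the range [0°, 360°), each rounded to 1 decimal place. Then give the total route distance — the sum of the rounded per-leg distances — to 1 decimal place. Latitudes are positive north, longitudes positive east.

Leg 1: φ1=-0.6825703, φ2=0.0041818, Δφ=0.6867522, Δλ=-3.4460025 rad; a=sin²(Δφ/2)+cosφ1·cosφ2·sin²(Δλ/2)=0.8714550208; c=2·atan2(√a, √(1-a))=2.408203557; dist=6371·c=15342.665 ≈ 15342.7 km; running total=15342.7 km
Leg 1 bearing: y=sinΔλ·cosφ2=0.29972760, x=cosφ1·sinφ2-sinφ1·cosφ2·cosΔλ=-0.59853825; θ=atan2(y, x)=153.3998° ≈ 153.4°
Leg 2: φ1=0.0041818, φ2=-1.0660506, Δφ=-1.0702324, Δλ=0.1674818 rad; a=sin²(Δφ/2)+cosφ1·cosφ2·sin²(Δλ/2)=0.2634230339; c=2·atan2(√a, √(1-a))=1.077928948; dist=6371·c=6867.485 ≈ 6867.5 km; running total=22210.2 km
Leg 2 bearing: y=sinΔλ·cosφ2=0.08061356, x=cosφ1·sinφ2-sinφ1·cosφ2·cosΔλ=-0.87728377; θ=atan2(y, x)=174.7498° ≈ 174.7°
Leg 3: φ1=-1.0660506, φ2=-0.6730897, Δφ=0.3929609, Δλ=-1.6331081 rad; a=sin²(Δφ/2)+cosφ1·cosφ2·sin²(Δλ/2)=0.2389405475; c=2·atan2(√a, √(1-a))=1.021462827; dist=6371·c=6507.740 ≈ 6507.7 km; running total=28717.9 km
Leg 3 bearing: y=sinΔλ·cosφ2=-0.78038179, x=cosφ1·sinφ2-sinφ1·cosφ2·cosΔλ=-0.34408737; θ=atan2(y, x)=-113.7937° <0 so +360° → 246.2063° ≈ 246.2°

Leg 1: dist=15342.7 km, bearing=153.4°
Leg 2: dist=6867.5 km, bearing=174.7°
Leg 3: dist=6507.7 km, bearing=246.2°
Total: 28717.9 km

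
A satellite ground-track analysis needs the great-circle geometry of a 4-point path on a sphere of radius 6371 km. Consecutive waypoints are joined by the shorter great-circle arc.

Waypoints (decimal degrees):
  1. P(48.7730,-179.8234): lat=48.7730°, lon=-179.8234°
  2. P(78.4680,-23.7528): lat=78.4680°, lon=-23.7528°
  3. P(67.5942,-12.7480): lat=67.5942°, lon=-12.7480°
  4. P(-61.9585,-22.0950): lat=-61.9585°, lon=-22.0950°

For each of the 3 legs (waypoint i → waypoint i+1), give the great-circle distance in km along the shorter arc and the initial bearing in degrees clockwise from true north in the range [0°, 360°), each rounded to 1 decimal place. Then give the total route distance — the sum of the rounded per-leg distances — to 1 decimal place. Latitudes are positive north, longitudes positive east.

Leg 1: dist=5775.4 km, bearing=5.9°
Leg 2: dist=1255.6 km, bearing=158.2°
Leg 3: dist=14425.3 km, bearing=185.7°
Total: 21456.3 km

Leg 1: φ1=0.8512494, φ2=1.3695250, Δφ=0.5182755, Δλ=2.7239458 rad; a=sin²(Δφ/2)+cosφ1·cosφ2·sin²(Δλ/2)=0.1917531795; c=2·atan2(√a, √(1-a))=0.906514742; dist=6371·c=5775.405 ≈ 5775.4 km; running total=5775.4 km
Leg 1 bearing: y=sinΔλ·cosφ2=0.08108774, x=cosφ1·sinφ2-sinφ1·cosφ2·cosΔλ=0.78317327; θ=atan2(y, x)=5.9112° ≈ 5.9°
Leg 2: φ1=1.3695250, φ2=1.1797413, Δφ=-0.1897836, Δλ=0.1920700 rad; a=sin²(Δφ/2)+cosφ1·cosφ2·sin²(Δλ/2)=0.0096780783; c=2·atan2(√a, √(1-a))=0.197073207; dist=6371·c=1255.553 ≈ 1255.6 km; running total=7031.0 km
Leg 2 bearing: y=sinΔλ·cosφ2=0.07276086, x=cosφ1·sinφ2-sinφ1·cosφ2·cosΔλ=-0.18177874; θ=atan2(y, x)=158.1852° ≈ 158.2°
Leg 3: φ1=1.1797413, φ2=-1.0813798, Δφ=-2.2611212, Δλ=-0.1631359 rad; a=sin²(Δφ/2)+cosφ1·cosφ2·sin²(Δλ/2)=0.8195834060; c=2·atan2(√a, √(1-a))=2.264210731; dist=6371·c=14425.287 ≈ 14425.3 km; running total=21456.3 km
Leg 3 bearing: y=sinΔλ·cosφ2=-0.07635227, x=cosφ1·sinφ2-sinφ1·cosφ2·cosΔλ=-0.76526866; θ=atan2(y, x)=-174.3023° <0 so +360° → 185.6977° ≈ 185.7°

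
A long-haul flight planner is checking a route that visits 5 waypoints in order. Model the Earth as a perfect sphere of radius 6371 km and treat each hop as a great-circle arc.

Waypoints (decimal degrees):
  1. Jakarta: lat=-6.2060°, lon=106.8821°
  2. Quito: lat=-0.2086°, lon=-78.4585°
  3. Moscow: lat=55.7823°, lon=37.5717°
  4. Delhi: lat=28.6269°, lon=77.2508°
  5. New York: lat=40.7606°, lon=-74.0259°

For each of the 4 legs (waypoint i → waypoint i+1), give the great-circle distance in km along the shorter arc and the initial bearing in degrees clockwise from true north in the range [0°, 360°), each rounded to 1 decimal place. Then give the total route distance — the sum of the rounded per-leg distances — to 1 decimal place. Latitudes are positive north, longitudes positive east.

Leg 1: dist=19087.7 km, bearing=140.1°
Leg 2: dist=11616.0 km, bearing=31.5°
Leg 3: dist=4347.6 km, bearing=117.3°
Leg 4: dist=11750.9 km, bearing=337.8°
Total: 46802.2 km

Leg 1: φ1=-0.1083151, φ2=-0.0036408, Δφ=0.1046744, Δλ=-3.2348037 rad; a=sin²(Δφ/2)+cosφ1·cosφ2·sin²(Δλ/2)=0.9947119725; c=2·atan2(√a, √(1-a))=2.996026519; dist=6371·c=19087.685 ≈ 19087.7 km; running total=19087.7 km
Leg 1 bearing: y=sinΔλ·cosφ2=0.09307552, x=cosφ1·sinφ2-sinφ1·cosφ2·cosΔλ=-0.11125288; θ=atan2(y, x)=140.0837° ≈ 140.1°
Leg 2: φ1=-0.0036408, φ2=0.9735848, Δφ=0.9772256, Δλ=2.0251090 rad; a=sin²(Δφ/2)+cosφ1·cosφ2·sin²(Δλ/2)=0.6248942123; c=2·atan2(√a, √(1-a))=1.823258074; dist=6371·c=11615.977 ≈ 11616.0 km; running total=30703.7 km
Leg 2 bearing: y=sinΔλ·cosφ2=0.50529681, x=cosφ1·sinφ2-sinφ1·cosφ2·cosΔλ=0.82600295; θ=atan2(y, x)=31.4557° ≈ 31.5°
Leg 3: φ1=0.9735848, φ2=0.4996337, Δφ=-0.4739511, Δλ=0.6925309 rad; a=sin²(Δφ/2)+cosφ1·cosφ2·sin²(Δλ/2)=0.1119684510; c=2·atan2(√a, √(1-a))=0.682397272; dist=6371·c=4347.553 ≈ 4347.6 km; running total=35051.3 km
Leg 3 bearing: y=sinΔλ·cosφ2=0.56043726, x=cosφ1·sinφ2-sinφ1·cosφ2·cosΔλ=-0.28919914; θ=atan2(y, x)=117.2948° ≈ 117.3°
Leg 4: φ1=0.4996337, φ2=0.7114067, Δφ=0.2117730, Δλ=-2.6402765 rad; a=sin²(Δφ/2)+cosφ1·cosφ2·sin²(Δλ/2)=0.6351181256; c=2·atan2(√a, √(1-a))=1.844434731; dist=6371·c=11750.894 ≈ 11750.9 km; running total=46802.2 km
Leg 4 bearing: y=sinΔλ·cosφ2=-0.36401266, x=cosφ1·sinφ2-sinφ1·cosφ2·cosΔλ=0.89132887; θ=atan2(y, x)=-22.2148° <0 so +360° → 337.7852° ≈ 337.8°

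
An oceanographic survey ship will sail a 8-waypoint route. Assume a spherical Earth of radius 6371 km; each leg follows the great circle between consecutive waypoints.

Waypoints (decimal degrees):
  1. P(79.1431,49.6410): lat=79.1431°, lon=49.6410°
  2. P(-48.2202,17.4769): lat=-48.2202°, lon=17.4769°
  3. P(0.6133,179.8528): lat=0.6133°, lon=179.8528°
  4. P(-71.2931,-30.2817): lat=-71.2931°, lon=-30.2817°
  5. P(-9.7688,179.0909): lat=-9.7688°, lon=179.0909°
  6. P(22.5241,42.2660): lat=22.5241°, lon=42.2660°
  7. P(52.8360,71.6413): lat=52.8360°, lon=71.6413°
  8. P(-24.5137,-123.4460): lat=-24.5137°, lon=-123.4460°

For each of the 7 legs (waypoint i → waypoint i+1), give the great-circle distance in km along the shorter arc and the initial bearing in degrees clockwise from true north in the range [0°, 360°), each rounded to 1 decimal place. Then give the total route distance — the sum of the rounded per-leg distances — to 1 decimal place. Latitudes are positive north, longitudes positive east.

Leg 1: dist=14318.0 km, bearing=207.1°
Leg 2: dist=14456.6 km, bearing=156.7°
Leg 3: dist=11865.4 km, bearing=170.3°
Leg 4: dist=10740.1 km, bearing=209.1°
Leg 5: dist=15210.5 km, bearing=292.6°
Leg 6: dist=4188.7 km, bearing=29.0°
Leg 7: dist=16620.1 km, bearing=27.8°
Total: 87399.4 km

Leg 1: φ1=1.3813077, φ2=-0.8416013, Δφ=-2.2229089, Δλ=-0.5613694 rad; a=sin²(Δφ/2)+cosφ1·cosφ2·sin²(Δλ/2)=0.8130635907; c=2·atan2(√a, √(1-a))=2.247372644; dist=6371·c=14318.011 ≈ 14318.0 km; running total=14318.0 km
Leg 1 bearing: y=sinΔλ·cosφ2=-0.35468594, x=cosφ1·sinφ2-sinφ1·cosφ2·cosΔλ=-0.69437932; θ=atan2(y, x)=-152.9423° <0 so +360° → 207.0577° ≈ 207.1°
Leg 2: φ1=-0.8416013, φ2=0.0107041, Δφ=0.8523054, Δλ=2.8339941 rad; a=sin²(Δφ/2)+cosφ1·cosφ2·sin²(Δλ/2)=0.8214714066; c=2·atan2(√a, √(1-a))=2.269130649; dist=6371·c=14456.631 ≈ 14456.6 km; running total=28774.6 km
Leg 2 bearing: y=sinΔλ·cosφ2=0.30275345, x=cosφ1·sinφ2-sinφ1·cosφ2·cosΔλ=-0.70353741; θ=atan2(y, x)=156.7163° ≈ 156.7°
Leg 3: φ1=0.0107041, φ2=-1.2442993, Δφ=-1.2550034, Δλ=-3.6675389 rad; a=sin²(Δφ/2)+cosφ1·cosφ2·sin²(Δλ/2)=0.6437515536; c=2·atan2(√a, √(1-a))=1.862415181; dist=6371·c=11865.447 ≈ 11865.4 km; running total=40640.0 km
Leg 3 bearing: y=sinΔλ·cosφ2=0.16101511, x=cosφ1·sinφ2-sinφ1·cosφ2·cosΔλ=-0.94414834; θ=atan2(y, x)=170.3219° ≈ 170.3°
Leg 4: φ1=-1.2442993, φ2=-0.1704977, Δφ=1.0738016, Δλ=3.6542412 rad; a=sin²(Δφ/2)+cosφ1·cosφ2·sin²(Δλ/2)=0.5573675894; c=2·atan2(√a, √(1-a))=1.685784741; dist=6371·c=10740.135 ≈ 10740.1 km; running total=51380.1 km
Leg 4 bearing: y=sinΔλ·cosφ2=-0.48337522, x=cosφ1·sinφ2-sinφ1·cosφ2·cosΔλ=-0.86786188; θ=atan2(y, x)=-150.8834° <0 so +360° → 209.1166° ≈ 209.1°
Leg 5: φ1=-0.1704977, φ2=0.3931197, Δφ=0.5636174, Δλ=-2.3880450 rad; a=sin²(Δφ/2)+cosφ1·cosφ2·sin²(Δλ/2)=0.8644330147; c=2·atan2(√a, √(1-a))=2.387460551; dist=6371·c=15210.511 ≈ 15210.5 km; running total=66590.6 km
Leg 5 bearing: y=sinΔλ·cosφ2=-0.63203612, x=cosφ1·sinφ2-sinφ1·cosφ2·cosΔλ=0.26321978; θ=atan2(y, x)=-67.3901° <0 so +360° → 292.6099° ≈ 292.6°
Leg 6: φ1=0.3931197, φ2=0.9221622, Δφ=0.5290425, Δλ=0.5126957 rad; a=sin²(Δφ/2)+cosφ1·cosφ2·sin²(Δλ/2)=0.1042280441; c=2·atan2(√a, √(1-a))=0.657465051; dist=6371·c=4188.710 ≈ 4188.7 km; running total=70779.3 km
Leg 6 bearing: y=sinΔλ·cosφ2=0.29632732, x=cosφ1·sinφ2-sinφ1·cosφ2·cosΔλ=0.53446081; θ=atan2(y, x)=29.0058° ≈ 29.0°
Leg 7: φ1=0.9221622, φ2=-0.4278448, Δφ=-1.3500069, Δλ=-3.4049157 rad; a=sin²(Δφ/2)+cosφ1·cosφ2·sin²(Δλ/2)=0.9306733253; c=2·atan2(√a, √(1-a))=2.608710867; dist=6371·c=16620.097 ≈ 16620.1 km; running total=87399.4 km
Leg 7 bearing: y=sinΔλ·cosφ2=0.23682846, x=cosφ1·sinφ2-sinφ1·cosφ2·cosΔλ=0.44943768; θ=atan2(y, x)=27.7867° ≈ 27.8°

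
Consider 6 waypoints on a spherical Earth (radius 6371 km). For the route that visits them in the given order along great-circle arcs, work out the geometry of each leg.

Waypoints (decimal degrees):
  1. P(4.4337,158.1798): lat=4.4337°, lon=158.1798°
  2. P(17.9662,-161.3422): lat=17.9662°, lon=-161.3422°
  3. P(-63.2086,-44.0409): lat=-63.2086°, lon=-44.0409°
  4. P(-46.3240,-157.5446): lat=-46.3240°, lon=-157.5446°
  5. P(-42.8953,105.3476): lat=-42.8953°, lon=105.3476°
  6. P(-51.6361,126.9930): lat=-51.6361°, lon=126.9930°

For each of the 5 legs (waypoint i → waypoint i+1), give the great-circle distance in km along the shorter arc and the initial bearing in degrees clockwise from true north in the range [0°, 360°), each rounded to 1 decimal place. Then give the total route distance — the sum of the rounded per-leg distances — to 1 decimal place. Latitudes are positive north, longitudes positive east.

Leg 1: dist=4650.2 km, bearing=67.8°
Leg 2: dist=13139.3 km, bearing=153.0°
Leg 3: dist=6512.5 km, bearing=227.9°
Leg 4: dist=7177.9 km, bearing=233.6°
Leg 5: dist=1889.9 km, bearing=128.4°
Total: 33369.8 km

Leg 1: φ1=0.0773827, φ2=0.3135693, Δφ=0.2361867, Δλ=-5.5767109 rad; a=sin²(Δφ/2)+cosφ1·cosφ2·sin²(Δλ/2)=0.1273776385; c=2·atan2(√a, √(1-a))=0.729894545; dist=6371·c=4650.158 ≈ 4650.2 km; running total=4650.2 km
Leg 1 bearing: y=sinΔλ·cosφ2=0.61750230, x=cosφ1·sinφ2-sinφ1·cosφ2·cosΔλ=0.25159732; θ=atan2(y, x)=67.8319° ≈ 67.8°
Leg 2: φ1=0.3135693, φ2=-1.1031982, Δφ=-1.4167675, Δλ=2.0472939 rad; a=sin²(Δφ/2)+cosφ1·cosφ2·sin²(Δλ/2)=0.7360028037; c=2·atan2(√a, √(1-a))=2.062360698; dist=6371·c=13139.300 ≈ 13139.3 km; running total=17789.5 km
Leg 2 bearing: y=sinΔλ·cosφ2=0.40053380, x=cosφ1·sinφ2-sinφ1·cosφ2·cosΔλ=-0.78535557; θ=atan2(y, x)=152.9783° ≈ 153.0°
Leg 3: φ1=-1.1031982, φ2=-0.8085063, Δφ=0.2946919, Δλ=-1.9810133 rad; a=sin²(Δφ/2)+cosφ1·cosφ2·sin²(Δλ/2)=0.2392606715; c=2·atan2(√a, √(1-a))=1.022213351; dist=6371·c=6512.521 ≈ 6512.5 km; running total=24302.0 km
Leg 3 bearing: y=sinΔλ·cosφ2=-0.63328512, x=cosφ1·sinφ2-sinφ1·cosφ2·cosΔλ=-0.57184786; θ=atan2(y, x)=-132.0816° <0 so +360° → 227.9184° ≈ 227.9°
Leg 4: φ1=-0.8085063, φ2=-0.7486642, Δφ=0.0598421, Δλ=4.5883345 rad; a=sin²(Δφ/2)+cosφ1·cosφ2·sin²(Δλ/2)=0.2851541006; c=2·atan2(√a, √(1-a))=1.126644895; dist=6371·c=7177.855 ≈ 7177.9 km; running total=31479.9 km
Leg 4 bearing: y=sinΔλ·cosφ2=-0.72696879, x=cosφ1·sinφ2-sinφ1·cosφ2·cosΔλ=-0.53561305; θ=atan2(y, x)=-126.3819° <0 so +360° → 233.6181° ≈ 233.6°
Leg 5: φ1=-0.7486642, φ2=-0.9012200, Δφ=-0.1525557, Δλ=0.3777835 rad; a=sin²(Δφ/2)+cosφ1·cosφ2·sin²(Δλ/2)=0.0218383931; c=2·atan2(√a, √(1-a))=0.296642835; dist=6371·c=1889.911 ≈ 1889.9 km; running total=33369.8 km
Leg 5 bearing: y=sinΔλ·cosφ2=0.22893512, x=cosφ1·sinφ2-sinφ1·cosφ2·cosΔλ=-0.18175429; θ=atan2(y, x)=128.4465° ≈ 128.4°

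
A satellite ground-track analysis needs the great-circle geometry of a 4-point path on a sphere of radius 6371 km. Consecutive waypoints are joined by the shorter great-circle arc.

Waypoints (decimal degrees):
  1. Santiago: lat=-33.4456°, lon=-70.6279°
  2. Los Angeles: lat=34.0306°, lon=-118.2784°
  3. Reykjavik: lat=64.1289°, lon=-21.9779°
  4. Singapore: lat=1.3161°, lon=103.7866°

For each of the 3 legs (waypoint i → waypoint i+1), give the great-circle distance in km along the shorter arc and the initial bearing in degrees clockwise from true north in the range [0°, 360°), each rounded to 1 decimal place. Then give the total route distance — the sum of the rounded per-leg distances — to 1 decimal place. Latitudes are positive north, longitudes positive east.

Leg 1: dist=9000.6 km, bearing=321.7°
Leg 2: dist=6934.5 km, bearing=29.3°
Leg 3: dist=11514.2 km, bearing=56.6°
Total: 27449.3 km

Leg 1: φ1=-0.5837358, φ2=0.5939460, Δφ=1.1776819, Δλ=-0.8316581 rad; a=sin²(Δφ/2)+cosφ1·cosφ2·sin²(Δλ/2)=0.4213027211; c=2·atan2(√a, √(1-a))=1.412744559; dist=6371·c=9000.596 ≈ 9000.6 km; running total=9000.6 km
Leg 1 bearing: y=sinΔλ·cosφ2=-0.61247890, x=cosφ1·sinφ2-sinφ1·cosφ2·cosΔλ=0.77465899; θ=atan2(y, x)=-38.3314° <0 so +360° → 321.6686° ≈ 321.7°
Leg 2: φ1=0.5939460, φ2=1.1192605, Δφ=0.5253144, Δλ=1.6807608 rad; a=sin²(Δφ/2)+cosφ1·cosφ2·sin²(Δλ/2)=0.2680686560; c=2·atan2(√a, √(1-a))=1.088445930; dist=6371·c=6934.489 ≈ 6934.5 km; running total=15935.1 km
Leg 2 bearing: y=sinΔλ·cosφ2=0.43371245, x=cosφ1·sinφ2-sinφ1·cosφ2·cosΔλ=0.77247972; θ=atan2(y, x)=29.3122° ≈ 29.3°
Leg 3: φ1=1.1192605, φ2=0.0229703, Δφ=-1.0962902, Δλ=2.1950046 rad; a=sin²(Δφ/2)+cosφ1·cosφ2·sin²(Δλ/2)=0.6171460862; c=2·atan2(√a, √(1-a))=1.807286738; dist=6371·c=11514.224 ≈ 11514.2 km; running total=27449.3 km
Leg 3 bearing: y=sinΔλ·cosφ2=0.81121204, x=cosφ1·sinφ2-sinφ1·cosφ2·cosΔλ=0.53576320; θ=atan2(y, x)=56.5573° ≈ 56.6°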